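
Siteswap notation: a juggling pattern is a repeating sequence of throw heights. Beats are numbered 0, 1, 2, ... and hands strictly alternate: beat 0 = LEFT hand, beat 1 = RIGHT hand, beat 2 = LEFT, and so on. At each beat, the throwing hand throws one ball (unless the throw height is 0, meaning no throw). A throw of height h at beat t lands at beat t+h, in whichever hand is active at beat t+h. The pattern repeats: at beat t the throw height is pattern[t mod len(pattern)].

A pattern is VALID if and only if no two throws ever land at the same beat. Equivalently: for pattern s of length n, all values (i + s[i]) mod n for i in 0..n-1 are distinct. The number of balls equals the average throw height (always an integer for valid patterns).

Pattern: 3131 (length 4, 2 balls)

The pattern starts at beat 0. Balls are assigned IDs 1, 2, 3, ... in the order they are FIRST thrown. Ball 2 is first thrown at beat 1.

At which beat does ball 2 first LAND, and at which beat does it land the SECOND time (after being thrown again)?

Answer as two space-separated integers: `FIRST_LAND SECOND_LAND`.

Answer: 2 5

Derivation:
Beat 0 (L): throw ball1 h=3 -> lands@3:R; in-air after throw: [b1@3:R]
Beat 1 (R): throw ball2 h=1 -> lands@2:L; in-air after throw: [b2@2:L b1@3:R]
Beat 2 (L): throw ball2 h=3 -> lands@5:R; in-air after throw: [b1@3:R b2@5:R]
Beat 3 (R): throw ball1 h=1 -> lands@4:L; in-air after throw: [b1@4:L b2@5:R]
Beat 4 (L): throw ball1 h=3 -> lands@7:R; in-air after throw: [b2@5:R b1@7:R]
Beat 5 (R): throw ball2 h=1 -> lands@6:L; in-air after throw: [b2@6:L b1@7:R]
Ball 2: thrown@1 h=1 -> first land @2; rethrown@2 h=3 -> second land @5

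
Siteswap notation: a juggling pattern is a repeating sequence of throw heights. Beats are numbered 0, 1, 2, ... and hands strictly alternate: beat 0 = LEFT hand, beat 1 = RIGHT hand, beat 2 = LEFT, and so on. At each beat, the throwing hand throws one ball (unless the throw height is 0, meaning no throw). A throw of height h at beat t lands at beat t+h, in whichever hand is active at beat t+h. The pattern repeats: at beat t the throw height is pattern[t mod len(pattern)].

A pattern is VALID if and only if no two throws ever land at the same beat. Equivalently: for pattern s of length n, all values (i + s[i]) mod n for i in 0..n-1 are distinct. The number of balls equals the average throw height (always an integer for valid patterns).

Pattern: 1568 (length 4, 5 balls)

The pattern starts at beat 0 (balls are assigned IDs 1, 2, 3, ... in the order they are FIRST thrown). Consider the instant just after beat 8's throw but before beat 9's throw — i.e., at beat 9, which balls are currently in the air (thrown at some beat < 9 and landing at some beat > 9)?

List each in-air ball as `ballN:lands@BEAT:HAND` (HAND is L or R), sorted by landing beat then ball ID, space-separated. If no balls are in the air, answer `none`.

Answer: ball4:lands@10:L ball3:lands@11:R ball1:lands@12:L ball5:lands@15:R

Derivation:
Beat 0 (L): throw ball1 h=1 -> lands@1:R; in-air after throw: [b1@1:R]
Beat 1 (R): throw ball1 h=5 -> lands@6:L; in-air after throw: [b1@6:L]
Beat 2 (L): throw ball2 h=6 -> lands@8:L; in-air after throw: [b1@6:L b2@8:L]
Beat 3 (R): throw ball3 h=8 -> lands@11:R; in-air after throw: [b1@6:L b2@8:L b3@11:R]
Beat 4 (L): throw ball4 h=1 -> lands@5:R; in-air after throw: [b4@5:R b1@6:L b2@8:L b3@11:R]
Beat 5 (R): throw ball4 h=5 -> lands@10:L; in-air after throw: [b1@6:L b2@8:L b4@10:L b3@11:R]
Beat 6 (L): throw ball1 h=6 -> lands@12:L; in-air after throw: [b2@8:L b4@10:L b3@11:R b1@12:L]
Beat 7 (R): throw ball5 h=8 -> lands@15:R; in-air after throw: [b2@8:L b4@10:L b3@11:R b1@12:L b5@15:R]
Beat 8 (L): throw ball2 h=1 -> lands@9:R; in-air after throw: [b2@9:R b4@10:L b3@11:R b1@12:L b5@15:R]
Beat 9 (R): throw ball2 h=5 -> lands@14:L; in-air after throw: [b4@10:L b3@11:R b1@12:L b2@14:L b5@15:R]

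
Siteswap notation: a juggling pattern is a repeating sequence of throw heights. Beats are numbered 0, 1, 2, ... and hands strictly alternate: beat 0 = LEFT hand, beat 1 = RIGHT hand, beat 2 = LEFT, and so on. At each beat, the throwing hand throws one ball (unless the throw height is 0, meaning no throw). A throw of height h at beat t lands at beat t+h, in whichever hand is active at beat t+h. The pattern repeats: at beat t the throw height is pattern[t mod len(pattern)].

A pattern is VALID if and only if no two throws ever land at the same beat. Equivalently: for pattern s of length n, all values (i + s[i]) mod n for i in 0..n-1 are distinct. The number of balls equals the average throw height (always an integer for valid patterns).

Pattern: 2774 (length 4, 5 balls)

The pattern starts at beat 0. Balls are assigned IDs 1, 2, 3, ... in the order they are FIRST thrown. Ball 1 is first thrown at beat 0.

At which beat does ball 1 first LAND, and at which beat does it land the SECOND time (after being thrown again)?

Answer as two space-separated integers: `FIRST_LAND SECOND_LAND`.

Answer: 2 9

Derivation:
Beat 0 (L): throw ball1 h=2 -> lands@2:L; in-air after throw: [b1@2:L]
Beat 1 (R): throw ball2 h=7 -> lands@8:L; in-air after throw: [b1@2:L b2@8:L]
Beat 2 (L): throw ball1 h=7 -> lands@9:R; in-air after throw: [b2@8:L b1@9:R]
Beat 3 (R): throw ball3 h=4 -> lands@7:R; in-air after throw: [b3@7:R b2@8:L b1@9:R]
Beat 4 (L): throw ball4 h=2 -> lands@6:L; in-air after throw: [b4@6:L b3@7:R b2@8:L b1@9:R]
Beat 5 (R): throw ball5 h=7 -> lands@12:L; in-air after throw: [b4@6:L b3@7:R b2@8:L b1@9:R b5@12:L]
Beat 6 (L): throw ball4 h=7 -> lands@13:R; in-air after throw: [b3@7:R b2@8:L b1@9:R b5@12:L b4@13:R]
Beat 7 (R): throw ball3 h=4 -> lands@11:R; in-air after throw: [b2@8:L b1@9:R b3@11:R b5@12:L b4@13:R]
Beat 8 (L): throw ball2 h=2 -> lands@10:L; in-air after throw: [b1@9:R b2@10:L b3@11:R b5@12:L b4@13:R]
Beat 9 (R): throw ball1 h=7 -> lands@16:L; in-air after throw: [b2@10:L b3@11:R b5@12:L b4@13:R b1@16:L]
Ball 1: thrown@0 h=2 -> first land @2; rethrown@2 h=7 -> second land @9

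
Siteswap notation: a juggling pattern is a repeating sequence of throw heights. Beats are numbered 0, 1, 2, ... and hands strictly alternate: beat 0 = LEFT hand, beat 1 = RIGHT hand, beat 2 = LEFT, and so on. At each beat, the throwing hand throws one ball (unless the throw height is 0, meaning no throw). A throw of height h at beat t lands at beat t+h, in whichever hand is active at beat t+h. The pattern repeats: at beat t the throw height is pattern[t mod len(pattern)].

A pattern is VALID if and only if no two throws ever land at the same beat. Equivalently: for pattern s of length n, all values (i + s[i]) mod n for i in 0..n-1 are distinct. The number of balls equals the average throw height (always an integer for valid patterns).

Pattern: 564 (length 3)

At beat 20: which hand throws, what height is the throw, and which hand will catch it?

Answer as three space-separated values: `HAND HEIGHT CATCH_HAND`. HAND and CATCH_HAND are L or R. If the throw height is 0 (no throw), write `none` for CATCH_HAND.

Answer: L 4 L

Derivation:
Beat 20: 20 mod 2 = 0, so hand = L
Throw height = pattern[20 mod 3] = pattern[2] = 4
Lands at beat 20+4=24, 24 mod 2 = 0, so catch hand = L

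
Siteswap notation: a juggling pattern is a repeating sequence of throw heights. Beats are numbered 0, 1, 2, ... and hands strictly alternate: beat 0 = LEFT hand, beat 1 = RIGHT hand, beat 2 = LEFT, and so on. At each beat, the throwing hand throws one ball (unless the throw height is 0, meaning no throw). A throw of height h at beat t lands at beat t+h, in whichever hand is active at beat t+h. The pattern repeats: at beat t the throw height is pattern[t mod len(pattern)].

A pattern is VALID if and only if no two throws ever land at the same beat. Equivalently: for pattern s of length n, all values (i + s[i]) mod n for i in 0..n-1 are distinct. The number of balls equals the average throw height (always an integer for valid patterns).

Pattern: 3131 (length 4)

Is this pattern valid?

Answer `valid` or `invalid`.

i=0: (i + s[i]) mod n = (0 + 3) mod 4 = 3
i=1: (i + s[i]) mod n = (1 + 1) mod 4 = 2
i=2: (i + s[i]) mod n = (2 + 3) mod 4 = 1
i=3: (i + s[i]) mod n = (3 + 1) mod 4 = 0
Residues: [3, 2, 1, 0], distinct: True

Answer: valid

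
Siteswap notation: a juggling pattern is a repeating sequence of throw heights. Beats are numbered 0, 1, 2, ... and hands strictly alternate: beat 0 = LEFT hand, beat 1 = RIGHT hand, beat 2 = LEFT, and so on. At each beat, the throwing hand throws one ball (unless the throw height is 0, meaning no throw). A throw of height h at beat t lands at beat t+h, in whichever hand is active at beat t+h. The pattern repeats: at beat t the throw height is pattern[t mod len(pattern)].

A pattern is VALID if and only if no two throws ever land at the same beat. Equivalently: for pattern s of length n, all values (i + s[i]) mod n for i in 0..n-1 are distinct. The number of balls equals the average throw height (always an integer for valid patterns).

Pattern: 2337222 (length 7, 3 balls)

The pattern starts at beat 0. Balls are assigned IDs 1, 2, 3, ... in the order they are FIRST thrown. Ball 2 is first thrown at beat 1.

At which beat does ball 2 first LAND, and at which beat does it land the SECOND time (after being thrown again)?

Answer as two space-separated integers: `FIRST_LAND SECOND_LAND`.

Answer: 4 6

Derivation:
Beat 0 (L): throw ball1 h=2 -> lands@2:L; in-air after throw: [b1@2:L]
Beat 1 (R): throw ball2 h=3 -> lands@4:L; in-air after throw: [b1@2:L b2@4:L]
Beat 2 (L): throw ball1 h=3 -> lands@5:R; in-air after throw: [b2@4:L b1@5:R]
Beat 3 (R): throw ball3 h=7 -> lands@10:L; in-air after throw: [b2@4:L b1@5:R b3@10:L]
Beat 4 (L): throw ball2 h=2 -> lands@6:L; in-air after throw: [b1@5:R b2@6:L b3@10:L]
Beat 5 (R): throw ball1 h=2 -> lands@7:R; in-air after throw: [b2@6:L b1@7:R b3@10:L]
Beat 6 (L): throw ball2 h=2 -> lands@8:L; in-air after throw: [b1@7:R b2@8:L b3@10:L]
Ball 2: thrown@1 h=3 -> first land @4; rethrown@4 h=2 -> second land @6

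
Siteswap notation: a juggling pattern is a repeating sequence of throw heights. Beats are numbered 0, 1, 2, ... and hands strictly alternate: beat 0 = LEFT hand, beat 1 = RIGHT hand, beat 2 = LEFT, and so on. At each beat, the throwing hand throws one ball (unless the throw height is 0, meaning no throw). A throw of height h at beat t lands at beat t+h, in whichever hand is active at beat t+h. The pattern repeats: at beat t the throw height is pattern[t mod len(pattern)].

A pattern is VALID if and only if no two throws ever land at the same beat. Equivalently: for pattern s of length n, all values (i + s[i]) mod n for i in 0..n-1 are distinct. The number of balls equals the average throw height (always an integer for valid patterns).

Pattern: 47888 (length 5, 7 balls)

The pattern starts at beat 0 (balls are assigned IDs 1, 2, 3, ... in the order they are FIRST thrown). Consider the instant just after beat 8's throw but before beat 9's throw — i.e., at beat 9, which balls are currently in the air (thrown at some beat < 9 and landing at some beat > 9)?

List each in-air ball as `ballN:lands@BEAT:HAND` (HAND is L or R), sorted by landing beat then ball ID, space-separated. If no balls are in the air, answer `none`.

Beat 0 (L): throw ball1 h=4 -> lands@4:L; in-air after throw: [b1@4:L]
Beat 1 (R): throw ball2 h=7 -> lands@8:L; in-air after throw: [b1@4:L b2@8:L]
Beat 2 (L): throw ball3 h=8 -> lands@10:L; in-air after throw: [b1@4:L b2@8:L b3@10:L]
Beat 3 (R): throw ball4 h=8 -> lands@11:R; in-air after throw: [b1@4:L b2@8:L b3@10:L b4@11:R]
Beat 4 (L): throw ball1 h=8 -> lands@12:L; in-air after throw: [b2@8:L b3@10:L b4@11:R b1@12:L]
Beat 5 (R): throw ball5 h=4 -> lands@9:R; in-air after throw: [b2@8:L b5@9:R b3@10:L b4@11:R b1@12:L]
Beat 6 (L): throw ball6 h=7 -> lands@13:R; in-air after throw: [b2@8:L b5@9:R b3@10:L b4@11:R b1@12:L b6@13:R]
Beat 7 (R): throw ball7 h=8 -> lands@15:R; in-air after throw: [b2@8:L b5@9:R b3@10:L b4@11:R b1@12:L b6@13:R b7@15:R]
Beat 8 (L): throw ball2 h=8 -> lands@16:L; in-air after throw: [b5@9:R b3@10:L b4@11:R b1@12:L b6@13:R b7@15:R b2@16:L]
Beat 9 (R): throw ball5 h=8 -> lands@17:R; in-air after throw: [b3@10:L b4@11:R b1@12:L b6@13:R b7@15:R b2@16:L b5@17:R]

Answer: ball3:lands@10:L ball4:lands@11:R ball1:lands@12:L ball6:lands@13:R ball7:lands@15:R ball2:lands@16:L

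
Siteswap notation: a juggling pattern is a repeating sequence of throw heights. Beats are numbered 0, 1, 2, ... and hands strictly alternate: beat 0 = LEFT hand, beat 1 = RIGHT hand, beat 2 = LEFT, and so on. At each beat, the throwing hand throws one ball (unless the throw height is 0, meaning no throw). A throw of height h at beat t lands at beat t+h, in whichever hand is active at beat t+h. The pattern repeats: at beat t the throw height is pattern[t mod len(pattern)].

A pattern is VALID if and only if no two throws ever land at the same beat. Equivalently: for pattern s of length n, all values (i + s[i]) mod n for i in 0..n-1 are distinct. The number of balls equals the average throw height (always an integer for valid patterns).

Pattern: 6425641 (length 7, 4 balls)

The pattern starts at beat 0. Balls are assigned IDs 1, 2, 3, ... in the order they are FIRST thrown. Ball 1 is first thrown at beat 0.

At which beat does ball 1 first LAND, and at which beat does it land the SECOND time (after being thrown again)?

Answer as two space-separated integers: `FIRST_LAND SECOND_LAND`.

Beat 0 (L): throw ball1 h=6 -> lands@6:L; in-air after throw: [b1@6:L]
Beat 1 (R): throw ball2 h=4 -> lands@5:R; in-air after throw: [b2@5:R b1@6:L]
Beat 2 (L): throw ball3 h=2 -> lands@4:L; in-air after throw: [b3@4:L b2@5:R b1@6:L]
Beat 3 (R): throw ball4 h=5 -> lands@8:L; in-air after throw: [b3@4:L b2@5:R b1@6:L b4@8:L]
Beat 4 (L): throw ball3 h=6 -> lands@10:L; in-air after throw: [b2@5:R b1@6:L b4@8:L b3@10:L]
Beat 5 (R): throw ball2 h=4 -> lands@9:R; in-air after throw: [b1@6:L b4@8:L b2@9:R b3@10:L]
Beat 6 (L): throw ball1 h=1 -> lands@7:R; in-air after throw: [b1@7:R b4@8:L b2@9:R b3@10:L]
Beat 7 (R): throw ball1 h=6 -> lands@13:R; in-air after throw: [b4@8:L b2@9:R b3@10:L b1@13:R]
Ball 1: thrown@0 h=6 -> first land @6; rethrown@6 h=1 -> second land @7

Answer: 6 7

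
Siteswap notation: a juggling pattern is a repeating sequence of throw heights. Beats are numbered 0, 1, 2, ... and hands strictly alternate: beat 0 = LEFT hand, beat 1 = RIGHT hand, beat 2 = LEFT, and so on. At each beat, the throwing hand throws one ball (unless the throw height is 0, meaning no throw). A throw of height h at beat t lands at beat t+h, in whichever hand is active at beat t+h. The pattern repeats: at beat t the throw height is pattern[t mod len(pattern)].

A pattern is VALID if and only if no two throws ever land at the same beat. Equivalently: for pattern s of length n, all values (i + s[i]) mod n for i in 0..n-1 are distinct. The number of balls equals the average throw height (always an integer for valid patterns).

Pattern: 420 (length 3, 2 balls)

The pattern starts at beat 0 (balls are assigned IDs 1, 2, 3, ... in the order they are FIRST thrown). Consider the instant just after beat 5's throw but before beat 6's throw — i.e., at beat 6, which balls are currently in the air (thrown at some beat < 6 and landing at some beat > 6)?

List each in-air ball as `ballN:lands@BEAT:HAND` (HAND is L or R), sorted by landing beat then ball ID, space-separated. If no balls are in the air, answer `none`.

Beat 0 (L): throw ball1 h=4 -> lands@4:L; in-air after throw: [b1@4:L]
Beat 1 (R): throw ball2 h=2 -> lands@3:R; in-air after throw: [b2@3:R b1@4:L]
Beat 3 (R): throw ball2 h=4 -> lands@7:R; in-air after throw: [b1@4:L b2@7:R]
Beat 4 (L): throw ball1 h=2 -> lands@6:L; in-air after throw: [b1@6:L b2@7:R]
Beat 6 (L): throw ball1 h=4 -> lands@10:L; in-air after throw: [b2@7:R b1@10:L]

Answer: ball2:lands@7:R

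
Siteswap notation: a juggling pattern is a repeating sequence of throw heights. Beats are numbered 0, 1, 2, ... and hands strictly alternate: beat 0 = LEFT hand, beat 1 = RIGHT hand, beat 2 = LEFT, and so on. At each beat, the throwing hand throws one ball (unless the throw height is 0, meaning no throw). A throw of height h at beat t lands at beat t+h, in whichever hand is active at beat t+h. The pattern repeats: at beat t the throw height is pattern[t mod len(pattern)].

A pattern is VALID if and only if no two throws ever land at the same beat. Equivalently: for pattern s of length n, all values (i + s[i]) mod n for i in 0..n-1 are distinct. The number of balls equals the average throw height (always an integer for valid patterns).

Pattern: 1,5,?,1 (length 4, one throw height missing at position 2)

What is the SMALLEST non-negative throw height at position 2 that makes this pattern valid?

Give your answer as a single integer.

i=0: (0 + 1) mod 4 = 1
i=1: (1 + 5) mod 4 = 2
i=2: s[i]=? (unknown)
i=3: (3 + 1) mod 4 = 0
Known residues: [0, 1, 2]; need a permutation of 0..3, so missing residue r = 3
Need (2 + s) mod 4 = 3; smallest s = (3 - 2) mod 4 = 1

Answer: 1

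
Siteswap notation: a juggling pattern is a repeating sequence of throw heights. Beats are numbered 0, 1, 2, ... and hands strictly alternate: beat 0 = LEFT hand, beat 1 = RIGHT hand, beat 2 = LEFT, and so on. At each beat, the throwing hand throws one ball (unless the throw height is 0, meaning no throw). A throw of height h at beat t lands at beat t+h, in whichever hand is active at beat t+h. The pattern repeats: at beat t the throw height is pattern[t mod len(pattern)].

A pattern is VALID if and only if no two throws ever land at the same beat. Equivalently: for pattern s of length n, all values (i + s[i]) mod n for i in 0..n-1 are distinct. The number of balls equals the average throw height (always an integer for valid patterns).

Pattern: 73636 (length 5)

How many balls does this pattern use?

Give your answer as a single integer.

Pattern = [7, 3, 6, 3, 6], length n = 5
  position 0: throw height = 7, running sum = 7
  position 1: throw height = 3, running sum = 10
  position 2: throw height = 6, running sum = 16
  position 3: throw height = 3, running sum = 19
  position 4: throw height = 6, running sum = 25
Total sum = 25; balls = sum / n = 25 / 5 = 5

Answer: 5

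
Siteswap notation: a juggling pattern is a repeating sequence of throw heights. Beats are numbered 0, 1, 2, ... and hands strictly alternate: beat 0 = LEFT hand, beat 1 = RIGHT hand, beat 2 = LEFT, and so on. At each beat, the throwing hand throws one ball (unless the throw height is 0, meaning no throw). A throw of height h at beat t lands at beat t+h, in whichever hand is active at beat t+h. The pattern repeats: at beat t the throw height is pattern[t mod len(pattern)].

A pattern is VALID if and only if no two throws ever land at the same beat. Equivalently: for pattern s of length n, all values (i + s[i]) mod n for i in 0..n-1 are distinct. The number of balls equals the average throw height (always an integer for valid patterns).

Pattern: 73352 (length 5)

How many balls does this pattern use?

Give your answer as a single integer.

Pattern = [7, 3, 3, 5, 2], length n = 5
  position 0: throw height = 7, running sum = 7
  position 1: throw height = 3, running sum = 10
  position 2: throw height = 3, running sum = 13
  position 3: throw height = 5, running sum = 18
  position 4: throw height = 2, running sum = 20
Total sum = 20; balls = sum / n = 20 / 5 = 4

Answer: 4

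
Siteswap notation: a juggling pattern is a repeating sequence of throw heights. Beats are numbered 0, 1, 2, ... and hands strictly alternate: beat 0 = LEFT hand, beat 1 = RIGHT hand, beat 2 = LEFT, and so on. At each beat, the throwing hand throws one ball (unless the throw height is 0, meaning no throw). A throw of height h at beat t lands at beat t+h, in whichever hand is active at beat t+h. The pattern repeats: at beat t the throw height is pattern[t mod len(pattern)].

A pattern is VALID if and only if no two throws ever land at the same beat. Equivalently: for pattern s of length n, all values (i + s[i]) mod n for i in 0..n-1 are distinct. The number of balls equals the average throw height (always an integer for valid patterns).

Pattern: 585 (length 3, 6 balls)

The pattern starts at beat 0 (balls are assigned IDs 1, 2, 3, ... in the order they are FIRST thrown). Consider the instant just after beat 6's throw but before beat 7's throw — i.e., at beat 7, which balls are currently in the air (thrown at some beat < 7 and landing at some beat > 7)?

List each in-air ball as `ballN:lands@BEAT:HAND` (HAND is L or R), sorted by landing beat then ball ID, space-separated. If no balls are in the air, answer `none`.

Answer: ball4:lands@8:L ball2:lands@9:R ball1:lands@10:L ball6:lands@11:R ball5:lands@12:L

Derivation:
Beat 0 (L): throw ball1 h=5 -> lands@5:R; in-air after throw: [b1@5:R]
Beat 1 (R): throw ball2 h=8 -> lands@9:R; in-air after throw: [b1@5:R b2@9:R]
Beat 2 (L): throw ball3 h=5 -> lands@7:R; in-air after throw: [b1@5:R b3@7:R b2@9:R]
Beat 3 (R): throw ball4 h=5 -> lands@8:L; in-air after throw: [b1@5:R b3@7:R b4@8:L b2@9:R]
Beat 4 (L): throw ball5 h=8 -> lands@12:L; in-air after throw: [b1@5:R b3@7:R b4@8:L b2@9:R b5@12:L]
Beat 5 (R): throw ball1 h=5 -> lands@10:L; in-air after throw: [b3@7:R b4@8:L b2@9:R b1@10:L b5@12:L]
Beat 6 (L): throw ball6 h=5 -> lands@11:R; in-air after throw: [b3@7:R b4@8:L b2@9:R b1@10:L b6@11:R b5@12:L]
Beat 7 (R): throw ball3 h=8 -> lands@15:R; in-air after throw: [b4@8:L b2@9:R b1@10:L b6@11:R b5@12:L b3@15:R]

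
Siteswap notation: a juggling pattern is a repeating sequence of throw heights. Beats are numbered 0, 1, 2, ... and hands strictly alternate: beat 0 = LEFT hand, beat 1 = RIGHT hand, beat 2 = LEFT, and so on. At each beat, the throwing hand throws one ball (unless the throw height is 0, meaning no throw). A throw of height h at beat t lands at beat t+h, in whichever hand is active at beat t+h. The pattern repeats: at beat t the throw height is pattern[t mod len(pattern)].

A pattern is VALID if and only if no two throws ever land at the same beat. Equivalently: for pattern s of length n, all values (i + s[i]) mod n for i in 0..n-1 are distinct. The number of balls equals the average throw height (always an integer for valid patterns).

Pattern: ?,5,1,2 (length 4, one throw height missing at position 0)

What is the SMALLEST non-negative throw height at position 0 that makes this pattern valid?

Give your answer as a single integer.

i=0: s[i]=? (unknown)
i=1: (1 + 5) mod 4 = 2
i=2: (2 + 1) mod 4 = 3
i=3: (3 + 2) mod 4 = 1
Known residues: [1, 2, 3]; need a permutation of 0..3, so missing residue r = 0
Need (0 + s) mod 4 = 0; smallest s = (0 - 0) mod 4 = 0

Answer: 0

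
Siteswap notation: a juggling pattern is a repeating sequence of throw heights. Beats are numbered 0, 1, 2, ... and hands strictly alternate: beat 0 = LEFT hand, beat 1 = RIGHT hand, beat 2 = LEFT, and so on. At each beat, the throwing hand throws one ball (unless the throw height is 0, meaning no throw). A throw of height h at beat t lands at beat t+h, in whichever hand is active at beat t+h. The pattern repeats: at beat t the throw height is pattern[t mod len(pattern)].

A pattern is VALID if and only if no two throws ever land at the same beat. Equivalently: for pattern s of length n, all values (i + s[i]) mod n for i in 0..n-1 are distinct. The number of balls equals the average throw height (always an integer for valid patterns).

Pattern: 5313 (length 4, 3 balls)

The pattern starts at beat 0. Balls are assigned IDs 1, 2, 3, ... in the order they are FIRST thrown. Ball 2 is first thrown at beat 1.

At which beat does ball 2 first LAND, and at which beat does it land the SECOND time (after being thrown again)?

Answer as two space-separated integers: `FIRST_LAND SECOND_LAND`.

Answer: 4 9

Derivation:
Beat 0 (L): throw ball1 h=5 -> lands@5:R; in-air after throw: [b1@5:R]
Beat 1 (R): throw ball2 h=3 -> lands@4:L; in-air after throw: [b2@4:L b1@5:R]
Beat 2 (L): throw ball3 h=1 -> lands@3:R; in-air after throw: [b3@3:R b2@4:L b1@5:R]
Beat 3 (R): throw ball3 h=3 -> lands@6:L; in-air after throw: [b2@4:L b1@5:R b3@6:L]
Beat 4 (L): throw ball2 h=5 -> lands@9:R; in-air after throw: [b1@5:R b3@6:L b2@9:R]
Beat 5 (R): throw ball1 h=3 -> lands@8:L; in-air after throw: [b3@6:L b1@8:L b2@9:R]
Beat 6 (L): throw ball3 h=1 -> lands@7:R; in-air after throw: [b3@7:R b1@8:L b2@9:R]
Beat 7 (R): throw ball3 h=3 -> lands@10:L; in-air after throw: [b1@8:L b2@9:R b3@10:L]
Beat 8 (L): throw ball1 h=5 -> lands@13:R; in-air after throw: [b2@9:R b3@10:L b1@13:R]
Beat 9 (R): throw ball2 h=3 -> lands@12:L; in-air after throw: [b3@10:L b2@12:L b1@13:R]
Ball 2: thrown@1 h=3 -> first land @4; rethrown@4 h=5 -> second land @9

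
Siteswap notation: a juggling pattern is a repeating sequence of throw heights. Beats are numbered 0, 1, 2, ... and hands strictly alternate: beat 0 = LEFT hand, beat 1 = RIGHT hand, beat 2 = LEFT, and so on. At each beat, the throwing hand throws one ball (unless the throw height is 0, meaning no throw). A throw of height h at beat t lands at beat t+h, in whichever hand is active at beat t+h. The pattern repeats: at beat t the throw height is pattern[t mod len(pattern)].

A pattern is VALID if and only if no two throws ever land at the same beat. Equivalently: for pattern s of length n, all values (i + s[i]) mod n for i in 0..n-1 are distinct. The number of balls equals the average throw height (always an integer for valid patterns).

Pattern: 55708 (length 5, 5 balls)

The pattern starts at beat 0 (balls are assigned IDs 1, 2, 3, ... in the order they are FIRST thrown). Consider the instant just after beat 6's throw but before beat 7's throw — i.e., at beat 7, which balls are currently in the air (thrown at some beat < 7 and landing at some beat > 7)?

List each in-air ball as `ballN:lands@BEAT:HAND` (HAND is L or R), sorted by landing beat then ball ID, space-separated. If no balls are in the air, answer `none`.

Answer: ball3:lands@9:R ball1:lands@10:L ball2:lands@11:R ball4:lands@12:L

Derivation:
Beat 0 (L): throw ball1 h=5 -> lands@5:R; in-air after throw: [b1@5:R]
Beat 1 (R): throw ball2 h=5 -> lands@6:L; in-air after throw: [b1@5:R b2@6:L]
Beat 2 (L): throw ball3 h=7 -> lands@9:R; in-air after throw: [b1@5:R b2@6:L b3@9:R]
Beat 4 (L): throw ball4 h=8 -> lands@12:L; in-air after throw: [b1@5:R b2@6:L b3@9:R b4@12:L]
Beat 5 (R): throw ball1 h=5 -> lands@10:L; in-air after throw: [b2@6:L b3@9:R b1@10:L b4@12:L]
Beat 6 (L): throw ball2 h=5 -> lands@11:R; in-air after throw: [b3@9:R b1@10:L b2@11:R b4@12:L]
Beat 7 (R): throw ball5 h=7 -> lands@14:L; in-air after throw: [b3@9:R b1@10:L b2@11:R b4@12:L b5@14:L]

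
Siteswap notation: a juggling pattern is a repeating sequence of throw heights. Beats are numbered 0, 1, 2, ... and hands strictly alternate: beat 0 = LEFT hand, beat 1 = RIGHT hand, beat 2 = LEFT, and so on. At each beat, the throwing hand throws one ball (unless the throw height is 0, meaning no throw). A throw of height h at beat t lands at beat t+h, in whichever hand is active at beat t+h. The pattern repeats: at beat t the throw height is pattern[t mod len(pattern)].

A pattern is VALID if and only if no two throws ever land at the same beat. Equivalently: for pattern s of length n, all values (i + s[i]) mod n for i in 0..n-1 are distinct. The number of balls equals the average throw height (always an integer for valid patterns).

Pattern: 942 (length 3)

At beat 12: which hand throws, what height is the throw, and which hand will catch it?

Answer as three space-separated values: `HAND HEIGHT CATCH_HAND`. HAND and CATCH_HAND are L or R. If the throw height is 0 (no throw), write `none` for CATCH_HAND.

Beat 12: 12 mod 2 = 0, so hand = L
Throw height = pattern[12 mod 3] = pattern[0] = 9
Lands at beat 12+9=21, 21 mod 2 = 1, so catch hand = R

Answer: L 9 R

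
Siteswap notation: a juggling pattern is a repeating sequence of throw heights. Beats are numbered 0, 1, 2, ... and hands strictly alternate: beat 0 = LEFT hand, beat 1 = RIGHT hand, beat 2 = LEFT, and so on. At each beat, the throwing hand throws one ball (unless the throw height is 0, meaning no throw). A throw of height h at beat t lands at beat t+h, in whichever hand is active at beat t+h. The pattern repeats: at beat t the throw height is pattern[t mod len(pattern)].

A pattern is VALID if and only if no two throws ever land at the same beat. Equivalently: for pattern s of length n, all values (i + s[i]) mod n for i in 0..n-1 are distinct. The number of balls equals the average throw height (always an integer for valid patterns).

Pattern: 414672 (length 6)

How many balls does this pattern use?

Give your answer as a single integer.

Answer: 4

Derivation:
Pattern = [4, 1, 4, 6, 7, 2], length n = 6
  position 0: throw height = 4, running sum = 4
  position 1: throw height = 1, running sum = 5
  position 2: throw height = 4, running sum = 9
  position 3: throw height = 6, running sum = 15
  position 4: throw height = 7, running sum = 22
  position 5: throw height = 2, running sum = 24
Total sum = 24; balls = sum / n = 24 / 6 = 4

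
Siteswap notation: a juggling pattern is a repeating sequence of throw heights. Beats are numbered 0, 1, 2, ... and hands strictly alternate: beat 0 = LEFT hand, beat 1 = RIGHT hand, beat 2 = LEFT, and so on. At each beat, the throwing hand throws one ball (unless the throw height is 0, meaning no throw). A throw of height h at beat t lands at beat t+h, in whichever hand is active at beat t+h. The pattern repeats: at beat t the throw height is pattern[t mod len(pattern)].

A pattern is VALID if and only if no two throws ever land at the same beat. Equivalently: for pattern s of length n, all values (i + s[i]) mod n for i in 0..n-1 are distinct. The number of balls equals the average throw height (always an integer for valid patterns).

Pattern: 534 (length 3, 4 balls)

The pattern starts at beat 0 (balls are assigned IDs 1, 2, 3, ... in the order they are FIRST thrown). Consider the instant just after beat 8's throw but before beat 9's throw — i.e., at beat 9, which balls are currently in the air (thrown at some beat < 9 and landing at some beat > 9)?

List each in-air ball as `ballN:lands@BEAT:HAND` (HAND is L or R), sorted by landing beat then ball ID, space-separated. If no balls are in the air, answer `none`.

Answer: ball2:lands@10:L ball3:lands@11:R ball4:lands@12:L

Derivation:
Beat 0 (L): throw ball1 h=5 -> lands@5:R; in-air after throw: [b1@5:R]
Beat 1 (R): throw ball2 h=3 -> lands@4:L; in-air after throw: [b2@4:L b1@5:R]
Beat 2 (L): throw ball3 h=4 -> lands@6:L; in-air after throw: [b2@4:L b1@5:R b3@6:L]
Beat 3 (R): throw ball4 h=5 -> lands@8:L; in-air after throw: [b2@4:L b1@5:R b3@6:L b4@8:L]
Beat 4 (L): throw ball2 h=3 -> lands@7:R; in-air after throw: [b1@5:R b3@6:L b2@7:R b4@8:L]
Beat 5 (R): throw ball1 h=4 -> lands@9:R; in-air after throw: [b3@6:L b2@7:R b4@8:L b1@9:R]
Beat 6 (L): throw ball3 h=5 -> lands@11:R; in-air after throw: [b2@7:R b4@8:L b1@9:R b3@11:R]
Beat 7 (R): throw ball2 h=3 -> lands@10:L; in-air after throw: [b4@8:L b1@9:R b2@10:L b3@11:R]
Beat 8 (L): throw ball4 h=4 -> lands@12:L; in-air after throw: [b1@9:R b2@10:L b3@11:R b4@12:L]
Beat 9 (R): throw ball1 h=5 -> lands@14:L; in-air after throw: [b2@10:L b3@11:R b4@12:L b1@14:L]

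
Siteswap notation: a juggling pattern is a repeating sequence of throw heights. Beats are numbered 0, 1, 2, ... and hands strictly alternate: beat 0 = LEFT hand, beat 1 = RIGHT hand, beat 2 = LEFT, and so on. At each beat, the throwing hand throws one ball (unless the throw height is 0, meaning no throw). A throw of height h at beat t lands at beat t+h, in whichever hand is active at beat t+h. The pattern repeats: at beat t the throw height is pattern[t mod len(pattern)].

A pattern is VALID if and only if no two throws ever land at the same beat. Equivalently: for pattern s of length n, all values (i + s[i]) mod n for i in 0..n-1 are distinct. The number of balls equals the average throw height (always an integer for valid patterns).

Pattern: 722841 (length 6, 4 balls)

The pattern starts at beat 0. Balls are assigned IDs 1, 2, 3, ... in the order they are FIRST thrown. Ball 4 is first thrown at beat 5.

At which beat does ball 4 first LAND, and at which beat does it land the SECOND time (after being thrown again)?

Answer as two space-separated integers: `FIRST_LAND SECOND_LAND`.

Beat 0 (L): throw ball1 h=7 -> lands@7:R; in-air after throw: [b1@7:R]
Beat 1 (R): throw ball2 h=2 -> lands@3:R; in-air after throw: [b2@3:R b1@7:R]
Beat 2 (L): throw ball3 h=2 -> lands@4:L; in-air after throw: [b2@3:R b3@4:L b1@7:R]
Beat 3 (R): throw ball2 h=8 -> lands@11:R; in-air after throw: [b3@4:L b1@7:R b2@11:R]
Beat 4 (L): throw ball3 h=4 -> lands@8:L; in-air after throw: [b1@7:R b3@8:L b2@11:R]
Beat 5 (R): throw ball4 h=1 -> lands@6:L; in-air after throw: [b4@6:L b1@7:R b3@8:L b2@11:R]
Beat 6 (L): throw ball4 h=7 -> lands@13:R; in-air after throw: [b1@7:R b3@8:L b2@11:R b4@13:R]
Beat 7 (R): throw ball1 h=2 -> lands@9:R; in-air after throw: [b3@8:L b1@9:R b2@11:R b4@13:R]
Beat 8 (L): throw ball3 h=2 -> lands@10:L; in-air after throw: [b1@9:R b3@10:L b2@11:R b4@13:R]
Beat 9 (R): throw ball1 h=8 -> lands@17:R; in-air after throw: [b3@10:L b2@11:R b4@13:R b1@17:R]
Beat 10 (L): throw ball3 h=4 -> lands@14:L; in-air after throw: [b2@11:R b4@13:R b3@14:L b1@17:R]
Beat 11 (R): throw ball2 h=1 -> lands@12:L; in-air after throw: [b2@12:L b4@13:R b3@14:L b1@17:R]
Beat 12 (L): throw ball2 h=7 -> lands@19:R; in-air after throw: [b4@13:R b3@14:L b1@17:R b2@19:R]
Beat 13 (R): throw ball4 h=2 -> lands@15:R; in-air after throw: [b3@14:L b4@15:R b1@17:R b2@19:R]
Ball 4: thrown@5 h=1 -> first land @6; rethrown@6 h=7 -> second land @13

Answer: 6 13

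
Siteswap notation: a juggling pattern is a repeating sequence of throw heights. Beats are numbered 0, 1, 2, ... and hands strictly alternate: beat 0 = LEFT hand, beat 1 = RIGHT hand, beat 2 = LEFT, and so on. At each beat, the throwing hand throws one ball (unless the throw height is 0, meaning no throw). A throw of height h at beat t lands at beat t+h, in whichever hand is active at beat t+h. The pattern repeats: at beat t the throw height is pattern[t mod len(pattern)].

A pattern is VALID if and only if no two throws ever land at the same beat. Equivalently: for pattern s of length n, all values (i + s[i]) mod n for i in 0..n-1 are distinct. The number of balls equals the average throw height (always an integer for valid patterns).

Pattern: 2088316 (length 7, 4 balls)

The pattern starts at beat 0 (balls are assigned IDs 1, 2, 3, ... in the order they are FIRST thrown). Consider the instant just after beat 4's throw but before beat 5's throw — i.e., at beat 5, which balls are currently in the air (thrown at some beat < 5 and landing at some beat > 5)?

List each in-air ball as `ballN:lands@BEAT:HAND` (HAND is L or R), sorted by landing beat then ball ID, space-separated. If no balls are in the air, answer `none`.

Beat 0 (L): throw ball1 h=2 -> lands@2:L; in-air after throw: [b1@2:L]
Beat 2 (L): throw ball1 h=8 -> lands@10:L; in-air after throw: [b1@10:L]
Beat 3 (R): throw ball2 h=8 -> lands@11:R; in-air after throw: [b1@10:L b2@11:R]
Beat 4 (L): throw ball3 h=3 -> lands@7:R; in-air after throw: [b3@7:R b1@10:L b2@11:R]
Beat 5 (R): throw ball4 h=1 -> lands@6:L; in-air after throw: [b4@6:L b3@7:R b1@10:L b2@11:R]

Answer: ball3:lands@7:R ball1:lands@10:L ball2:lands@11:R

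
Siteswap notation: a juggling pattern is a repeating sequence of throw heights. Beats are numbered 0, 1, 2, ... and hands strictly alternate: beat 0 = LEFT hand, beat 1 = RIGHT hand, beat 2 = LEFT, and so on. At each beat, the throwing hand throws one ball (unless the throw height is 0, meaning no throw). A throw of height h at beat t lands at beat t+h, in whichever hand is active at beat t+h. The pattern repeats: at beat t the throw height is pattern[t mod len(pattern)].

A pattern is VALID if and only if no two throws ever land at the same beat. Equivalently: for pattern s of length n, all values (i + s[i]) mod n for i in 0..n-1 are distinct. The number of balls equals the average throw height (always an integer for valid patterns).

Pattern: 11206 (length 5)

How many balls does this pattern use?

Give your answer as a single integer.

Pattern = [1, 1, 2, 0, 6], length n = 5
  position 0: throw height = 1, running sum = 1
  position 1: throw height = 1, running sum = 2
  position 2: throw height = 2, running sum = 4
  position 3: throw height = 0, running sum = 4
  position 4: throw height = 6, running sum = 10
Total sum = 10; balls = sum / n = 10 / 5 = 2

Answer: 2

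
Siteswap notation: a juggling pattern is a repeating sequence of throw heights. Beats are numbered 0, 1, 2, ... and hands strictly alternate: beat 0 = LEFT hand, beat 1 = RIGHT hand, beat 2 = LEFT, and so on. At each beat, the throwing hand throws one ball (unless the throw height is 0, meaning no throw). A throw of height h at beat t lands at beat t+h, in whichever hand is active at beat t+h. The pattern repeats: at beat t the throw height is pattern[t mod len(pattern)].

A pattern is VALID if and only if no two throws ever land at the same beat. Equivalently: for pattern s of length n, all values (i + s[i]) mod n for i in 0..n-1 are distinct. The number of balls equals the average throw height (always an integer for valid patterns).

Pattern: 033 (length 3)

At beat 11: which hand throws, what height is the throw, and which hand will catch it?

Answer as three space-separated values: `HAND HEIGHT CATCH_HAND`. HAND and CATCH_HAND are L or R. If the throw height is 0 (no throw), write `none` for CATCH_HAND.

Beat 11: 11 mod 2 = 1, so hand = R
Throw height = pattern[11 mod 3] = pattern[2] = 3
Lands at beat 11+3=14, 14 mod 2 = 0, so catch hand = L

Answer: R 3 L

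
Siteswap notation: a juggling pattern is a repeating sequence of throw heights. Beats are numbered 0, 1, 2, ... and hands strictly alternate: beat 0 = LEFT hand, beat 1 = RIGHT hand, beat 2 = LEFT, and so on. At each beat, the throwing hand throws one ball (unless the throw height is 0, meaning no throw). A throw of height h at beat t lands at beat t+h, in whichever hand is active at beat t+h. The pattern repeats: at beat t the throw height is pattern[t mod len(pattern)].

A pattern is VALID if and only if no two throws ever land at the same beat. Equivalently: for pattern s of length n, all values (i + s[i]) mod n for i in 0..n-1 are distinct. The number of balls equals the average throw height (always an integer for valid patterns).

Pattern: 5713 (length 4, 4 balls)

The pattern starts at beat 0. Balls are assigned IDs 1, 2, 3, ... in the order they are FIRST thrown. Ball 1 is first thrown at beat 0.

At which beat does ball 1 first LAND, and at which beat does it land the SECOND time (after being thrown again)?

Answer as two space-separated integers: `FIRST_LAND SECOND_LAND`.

Beat 0 (L): throw ball1 h=5 -> lands@5:R; in-air after throw: [b1@5:R]
Beat 1 (R): throw ball2 h=7 -> lands@8:L; in-air after throw: [b1@5:R b2@8:L]
Beat 2 (L): throw ball3 h=1 -> lands@3:R; in-air after throw: [b3@3:R b1@5:R b2@8:L]
Beat 3 (R): throw ball3 h=3 -> lands@6:L; in-air after throw: [b1@5:R b3@6:L b2@8:L]
Beat 4 (L): throw ball4 h=5 -> lands@9:R; in-air after throw: [b1@5:R b3@6:L b2@8:L b4@9:R]
Beat 5 (R): throw ball1 h=7 -> lands@12:L; in-air after throw: [b3@6:L b2@8:L b4@9:R b1@12:L]
Beat 6 (L): throw ball3 h=1 -> lands@7:R; in-air after throw: [b3@7:R b2@8:L b4@9:R b1@12:L]
Beat 7 (R): throw ball3 h=3 -> lands@10:L; in-air after throw: [b2@8:L b4@9:R b3@10:L b1@12:L]
Beat 8 (L): throw ball2 h=5 -> lands@13:R; in-air after throw: [b4@9:R b3@10:L b1@12:L b2@13:R]
Beat 9 (R): throw ball4 h=7 -> lands@16:L; in-air after throw: [b3@10:L b1@12:L b2@13:R b4@16:L]
Beat 10 (L): throw ball3 h=1 -> lands@11:R; in-air after throw: [b3@11:R b1@12:L b2@13:R b4@16:L]
Beat 11 (R): throw ball3 h=3 -> lands@14:L; in-air after throw: [b1@12:L b2@13:R b3@14:L b4@16:L]
Beat 12 (L): throw ball1 h=5 -> lands@17:R; in-air after throw: [b2@13:R b3@14:L b4@16:L b1@17:R]
Ball 1: thrown@0 h=5 -> first land @5; rethrown@5 h=7 -> second land @12

Answer: 5 12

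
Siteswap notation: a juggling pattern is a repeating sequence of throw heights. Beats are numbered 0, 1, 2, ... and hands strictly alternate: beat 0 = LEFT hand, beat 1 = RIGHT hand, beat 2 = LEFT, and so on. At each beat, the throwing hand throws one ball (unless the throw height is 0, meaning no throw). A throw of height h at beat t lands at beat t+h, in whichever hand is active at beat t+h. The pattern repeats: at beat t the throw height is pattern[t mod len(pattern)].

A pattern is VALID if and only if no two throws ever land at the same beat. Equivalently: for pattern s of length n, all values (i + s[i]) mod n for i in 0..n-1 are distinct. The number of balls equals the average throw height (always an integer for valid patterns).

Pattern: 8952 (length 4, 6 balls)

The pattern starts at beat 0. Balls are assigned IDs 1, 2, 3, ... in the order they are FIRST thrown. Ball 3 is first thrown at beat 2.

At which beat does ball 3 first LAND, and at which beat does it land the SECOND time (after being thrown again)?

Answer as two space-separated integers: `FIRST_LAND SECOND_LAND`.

Answer: 7 9

Derivation:
Beat 0 (L): throw ball1 h=8 -> lands@8:L; in-air after throw: [b1@8:L]
Beat 1 (R): throw ball2 h=9 -> lands@10:L; in-air after throw: [b1@8:L b2@10:L]
Beat 2 (L): throw ball3 h=5 -> lands@7:R; in-air after throw: [b3@7:R b1@8:L b2@10:L]
Beat 3 (R): throw ball4 h=2 -> lands@5:R; in-air after throw: [b4@5:R b3@7:R b1@8:L b2@10:L]
Beat 4 (L): throw ball5 h=8 -> lands@12:L; in-air after throw: [b4@5:R b3@7:R b1@8:L b2@10:L b5@12:L]
Beat 5 (R): throw ball4 h=9 -> lands@14:L; in-air after throw: [b3@7:R b1@8:L b2@10:L b5@12:L b4@14:L]
Beat 6 (L): throw ball6 h=5 -> lands@11:R; in-air after throw: [b3@7:R b1@8:L b2@10:L b6@11:R b5@12:L b4@14:L]
Beat 7 (R): throw ball3 h=2 -> lands@9:R; in-air after throw: [b1@8:L b3@9:R b2@10:L b6@11:R b5@12:L b4@14:L]
Beat 8 (L): throw ball1 h=8 -> lands@16:L; in-air after throw: [b3@9:R b2@10:L b6@11:R b5@12:L b4@14:L b1@16:L]
Beat 9 (R): throw ball3 h=9 -> lands@18:L; in-air after throw: [b2@10:L b6@11:R b5@12:L b4@14:L b1@16:L b3@18:L]
Ball 3: thrown@2 h=5 -> first land @7; rethrown@7 h=2 -> second land @9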